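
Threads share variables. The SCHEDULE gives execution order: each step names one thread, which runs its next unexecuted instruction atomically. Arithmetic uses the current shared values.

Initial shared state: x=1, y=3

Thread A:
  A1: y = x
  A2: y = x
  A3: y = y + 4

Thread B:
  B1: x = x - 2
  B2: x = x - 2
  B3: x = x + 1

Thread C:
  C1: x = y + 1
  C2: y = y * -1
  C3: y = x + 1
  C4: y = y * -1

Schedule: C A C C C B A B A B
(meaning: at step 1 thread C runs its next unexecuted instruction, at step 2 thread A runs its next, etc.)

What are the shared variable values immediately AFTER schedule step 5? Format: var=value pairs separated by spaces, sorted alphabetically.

Step 1: thread C executes C1 (x = y + 1). Shared: x=4 y=3. PCs: A@0 B@0 C@1
Step 2: thread A executes A1 (y = x). Shared: x=4 y=4. PCs: A@1 B@0 C@1
Step 3: thread C executes C2 (y = y * -1). Shared: x=4 y=-4. PCs: A@1 B@0 C@2
Step 4: thread C executes C3 (y = x + 1). Shared: x=4 y=5. PCs: A@1 B@0 C@3
Step 5: thread C executes C4 (y = y * -1). Shared: x=4 y=-5. PCs: A@1 B@0 C@4

Answer: x=4 y=-5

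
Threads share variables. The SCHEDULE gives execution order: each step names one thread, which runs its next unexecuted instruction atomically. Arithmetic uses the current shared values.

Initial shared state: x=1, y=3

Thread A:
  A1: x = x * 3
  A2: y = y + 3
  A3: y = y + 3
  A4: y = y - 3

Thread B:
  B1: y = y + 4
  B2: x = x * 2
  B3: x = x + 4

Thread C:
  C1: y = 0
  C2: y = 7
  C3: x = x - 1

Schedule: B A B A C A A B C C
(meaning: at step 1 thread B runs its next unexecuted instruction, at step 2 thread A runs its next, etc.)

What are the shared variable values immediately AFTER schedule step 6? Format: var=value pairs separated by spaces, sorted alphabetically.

Answer: x=6 y=3

Derivation:
Step 1: thread B executes B1 (y = y + 4). Shared: x=1 y=7. PCs: A@0 B@1 C@0
Step 2: thread A executes A1 (x = x * 3). Shared: x=3 y=7. PCs: A@1 B@1 C@0
Step 3: thread B executes B2 (x = x * 2). Shared: x=6 y=7. PCs: A@1 B@2 C@0
Step 4: thread A executes A2 (y = y + 3). Shared: x=6 y=10. PCs: A@2 B@2 C@0
Step 5: thread C executes C1 (y = 0). Shared: x=6 y=0. PCs: A@2 B@2 C@1
Step 6: thread A executes A3 (y = y + 3). Shared: x=6 y=3. PCs: A@3 B@2 C@1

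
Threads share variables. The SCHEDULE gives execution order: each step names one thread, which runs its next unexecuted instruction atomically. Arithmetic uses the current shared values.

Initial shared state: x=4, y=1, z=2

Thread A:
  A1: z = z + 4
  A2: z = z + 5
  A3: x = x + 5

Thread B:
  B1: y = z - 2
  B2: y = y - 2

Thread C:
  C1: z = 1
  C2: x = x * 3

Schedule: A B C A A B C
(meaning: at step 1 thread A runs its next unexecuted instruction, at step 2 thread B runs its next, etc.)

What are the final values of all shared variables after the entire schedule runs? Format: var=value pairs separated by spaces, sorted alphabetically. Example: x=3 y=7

Step 1: thread A executes A1 (z = z + 4). Shared: x=4 y=1 z=6. PCs: A@1 B@0 C@0
Step 2: thread B executes B1 (y = z - 2). Shared: x=4 y=4 z=6. PCs: A@1 B@1 C@0
Step 3: thread C executes C1 (z = 1). Shared: x=4 y=4 z=1. PCs: A@1 B@1 C@1
Step 4: thread A executes A2 (z = z + 5). Shared: x=4 y=4 z=6. PCs: A@2 B@1 C@1
Step 5: thread A executes A3 (x = x + 5). Shared: x=9 y=4 z=6. PCs: A@3 B@1 C@1
Step 6: thread B executes B2 (y = y - 2). Shared: x=9 y=2 z=6. PCs: A@3 B@2 C@1
Step 7: thread C executes C2 (x = x * 3). Shared: x=27 y=2 z=6. PCs: A@3 B@2 C@2

Answer: x=27 y=2 z=6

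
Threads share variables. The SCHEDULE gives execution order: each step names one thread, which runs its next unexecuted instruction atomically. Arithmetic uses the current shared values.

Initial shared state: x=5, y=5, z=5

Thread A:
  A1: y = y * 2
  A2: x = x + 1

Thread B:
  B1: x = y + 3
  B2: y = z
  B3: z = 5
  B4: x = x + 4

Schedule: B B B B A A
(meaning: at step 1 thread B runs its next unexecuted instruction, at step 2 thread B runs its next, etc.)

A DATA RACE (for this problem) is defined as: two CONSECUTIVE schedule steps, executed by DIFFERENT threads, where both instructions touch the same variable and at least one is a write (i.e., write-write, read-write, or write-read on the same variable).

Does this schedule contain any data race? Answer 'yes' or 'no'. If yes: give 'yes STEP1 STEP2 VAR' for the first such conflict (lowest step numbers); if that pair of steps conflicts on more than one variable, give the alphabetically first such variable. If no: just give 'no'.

Answer: no

Derivation:
Steps 1,2: same thread (B). No race.
Steps 2,3: same thread (B). No race.
Steps 3,4: same thread (B). No race.
Steps 4,5: B(r=x,w=x) vs A(r=y,w=y). No conflict.
Steps 5,6: same thread (A). No race.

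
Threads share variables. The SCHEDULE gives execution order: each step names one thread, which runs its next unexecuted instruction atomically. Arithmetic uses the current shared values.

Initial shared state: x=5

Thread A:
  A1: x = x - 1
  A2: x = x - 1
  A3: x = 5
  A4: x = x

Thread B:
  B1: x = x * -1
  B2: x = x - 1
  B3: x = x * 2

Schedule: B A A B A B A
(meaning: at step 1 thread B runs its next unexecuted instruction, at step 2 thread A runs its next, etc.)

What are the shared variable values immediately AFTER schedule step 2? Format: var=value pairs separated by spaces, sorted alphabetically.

Answer: x=-6

Derivation:
Step 1: thread B executes B1 (x = x * -1). Shared: x=-5. PCs: A@0 B@1
Step 2: thread A executes A1 (x = x - 1). Shared: x=-6. PCs: A@1 B@1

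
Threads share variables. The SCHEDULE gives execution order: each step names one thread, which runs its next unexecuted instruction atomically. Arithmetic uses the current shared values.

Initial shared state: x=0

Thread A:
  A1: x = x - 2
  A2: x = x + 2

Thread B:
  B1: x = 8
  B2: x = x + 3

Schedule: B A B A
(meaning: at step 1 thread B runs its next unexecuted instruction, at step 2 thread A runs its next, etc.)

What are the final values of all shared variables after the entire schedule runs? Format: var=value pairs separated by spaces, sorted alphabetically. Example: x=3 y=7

Step 1: thread B executes B1 (x = 8). Shared: x=8. PCs: A@0 B@1
Step 2: thread A executes A1 (x = x - 2). Shared: x=6. PCs: A@1 B@1
Step 3: thread B executes B2 (x = x + 3). Shared: x=9. PCs: A@1 B@2
Step 4: thread A executes A2 (x = x + 2). Shared: x=11. PCs: A@2 B@2

Answer: x=11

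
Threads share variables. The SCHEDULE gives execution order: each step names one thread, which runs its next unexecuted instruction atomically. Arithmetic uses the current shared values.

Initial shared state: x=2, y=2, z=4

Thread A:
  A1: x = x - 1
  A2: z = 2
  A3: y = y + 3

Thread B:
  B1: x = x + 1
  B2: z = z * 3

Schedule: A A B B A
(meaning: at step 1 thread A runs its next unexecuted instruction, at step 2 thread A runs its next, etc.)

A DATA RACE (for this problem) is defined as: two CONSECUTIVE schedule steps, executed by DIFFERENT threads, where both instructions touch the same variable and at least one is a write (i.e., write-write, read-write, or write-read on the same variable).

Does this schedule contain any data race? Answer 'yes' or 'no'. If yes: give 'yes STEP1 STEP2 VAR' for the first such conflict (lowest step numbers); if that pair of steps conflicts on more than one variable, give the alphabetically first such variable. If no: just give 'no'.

Answer: no

Derivation:
Steps 1,2: same thread (A). No race.
Steps 2,3: A(r=-,w=z) vs B(r=x,w=x). No conflict.
Steps 3,4: same thread (B). No race.
Steps 4,5: B(r=z,w=z) vs A(r=y,w=y). No conflict.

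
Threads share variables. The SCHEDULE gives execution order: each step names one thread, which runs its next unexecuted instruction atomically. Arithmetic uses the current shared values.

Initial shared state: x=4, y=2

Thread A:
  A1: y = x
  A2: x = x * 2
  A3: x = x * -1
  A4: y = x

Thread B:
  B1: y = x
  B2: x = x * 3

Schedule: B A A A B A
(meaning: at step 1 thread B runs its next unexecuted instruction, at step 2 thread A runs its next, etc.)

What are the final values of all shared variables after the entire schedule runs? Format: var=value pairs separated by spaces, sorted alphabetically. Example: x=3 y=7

Step 1: thread B executes B1 (y = x). Shared: x=4 y=4. PCs: A@0 B@1
Step 2: thread A executes A1 (y = x). Shared: x=4 y=4. PCs: A@1 B@1
Step 3: thread A executes A2 (x = x * 2). Shared: x=8 y=4. PCs: A@2 B@1
Step 4: thread A executes A3 (x = x * -1). Shared: x=-8 y=4. PCs: A@3 B@1
Step 5: thread B executes B2 (x = x * 3). Shared: x=-24 y=4. PCs: A@3 B@2
Step 6: thread A executes A4 (y = x). Shared: x=-24 y=-24. PCs: A@4 B@2

Answer: x=-24 y=-24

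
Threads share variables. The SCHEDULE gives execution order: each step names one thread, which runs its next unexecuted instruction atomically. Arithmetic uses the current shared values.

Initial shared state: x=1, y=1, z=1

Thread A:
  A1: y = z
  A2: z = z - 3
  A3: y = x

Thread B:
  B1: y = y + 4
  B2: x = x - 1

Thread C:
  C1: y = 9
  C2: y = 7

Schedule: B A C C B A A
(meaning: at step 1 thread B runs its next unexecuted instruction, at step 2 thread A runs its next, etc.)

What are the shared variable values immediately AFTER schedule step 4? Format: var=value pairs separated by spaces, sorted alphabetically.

Step 1: thread B executes B1 (y = y + 4). Shared: x=1 y=5 z=1. PCs: A@0 B@1 C@0
Step 2: thread A executes A1 (y = z). Shared: x=1 y=1 z=1. PCs: A@1 B@1 C@0
Step 3: thread C executes C1 (y = 9). Shared: x=1 y=9 z=1. PCs: A@1 B@1 C@1
Step 4: thread C executes C2 (y = 7). Shared: x=1 y=7 z=1. PCs: A@1 B@1 C@2

Answer: x=1 y=7 z=1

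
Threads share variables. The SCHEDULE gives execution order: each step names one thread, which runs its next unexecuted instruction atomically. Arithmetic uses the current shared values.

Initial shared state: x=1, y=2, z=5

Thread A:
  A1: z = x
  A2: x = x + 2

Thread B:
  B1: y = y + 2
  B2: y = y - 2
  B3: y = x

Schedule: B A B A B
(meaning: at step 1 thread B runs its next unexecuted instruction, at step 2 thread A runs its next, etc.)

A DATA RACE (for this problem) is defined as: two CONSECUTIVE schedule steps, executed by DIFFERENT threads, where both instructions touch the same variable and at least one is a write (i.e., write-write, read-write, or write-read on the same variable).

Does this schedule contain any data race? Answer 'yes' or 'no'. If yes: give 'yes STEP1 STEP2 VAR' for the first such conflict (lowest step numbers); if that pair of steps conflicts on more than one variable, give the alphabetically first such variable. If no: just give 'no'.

Steps 1,2: B(r=y,w=y) vs A(r=x,w=z). No conflict.
Steps 2,3: A(r=x,w=z) vs B(r=y,w=y). No conflict.
Steps 3,4: B(r=y,w=y) vs A(r=x,w=x). No conflict.
Steps 4,5: A(x = x + 2) vs B(y = x). RACE on x (W-R).
First conflict at steps 4,5.

Answer: yes 4 5 x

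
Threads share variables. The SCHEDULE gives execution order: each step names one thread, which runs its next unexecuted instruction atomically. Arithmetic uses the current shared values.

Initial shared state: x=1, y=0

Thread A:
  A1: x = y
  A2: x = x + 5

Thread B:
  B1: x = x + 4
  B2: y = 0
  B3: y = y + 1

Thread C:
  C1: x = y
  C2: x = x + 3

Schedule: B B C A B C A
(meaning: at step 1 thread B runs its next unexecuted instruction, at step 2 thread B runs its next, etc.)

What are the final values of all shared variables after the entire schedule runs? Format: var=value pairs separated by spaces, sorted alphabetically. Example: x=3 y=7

Step 1: thread B executes B1 (x = x + 4). Shared: x=5 y=0. PCs: A@0 B@1 C@0
Step 2: thread B executes B2 (y = 0). Shared: x=5 y=0. PCs: A@0 B@2 C@0
Step 3: thread C executes C1 (x = y). Shared: x=0 y=0. PCs: A@0 B@2 C@1
Step 4: thread A executes A1 (x = y). Shared: x=0 y=0. PCs: A@1 B@2 C@1
Step 5: thread B executes B3 (y = y + 1). Shared: x=0 y=1. PCs: A@1 B@3 C@1
Step 6: thread C executes C2 (x = x + 3). Shared: x=3 y=1. PCs: A@1 B@3 C@2
Step 7: thread A executes A2 (x = x + 5). Shared: x=8 y=1. PCs: A@2 B@3 C@2

Answer: x=8 y=1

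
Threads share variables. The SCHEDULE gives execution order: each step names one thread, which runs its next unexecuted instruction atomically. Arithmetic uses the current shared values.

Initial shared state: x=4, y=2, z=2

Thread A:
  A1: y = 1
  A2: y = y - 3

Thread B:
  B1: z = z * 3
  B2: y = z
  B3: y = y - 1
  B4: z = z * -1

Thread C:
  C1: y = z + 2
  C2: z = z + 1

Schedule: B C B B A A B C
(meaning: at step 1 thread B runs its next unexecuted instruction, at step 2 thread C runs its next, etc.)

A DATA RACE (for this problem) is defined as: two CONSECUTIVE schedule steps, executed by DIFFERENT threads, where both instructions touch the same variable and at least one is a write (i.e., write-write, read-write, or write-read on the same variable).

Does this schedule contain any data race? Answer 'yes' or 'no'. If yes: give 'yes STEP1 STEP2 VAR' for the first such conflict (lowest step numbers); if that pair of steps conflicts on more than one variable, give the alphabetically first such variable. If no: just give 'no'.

Answer: yes 1 2 z

Derivation:
Steps 1,2: B(z = z * 3) vs C(y = z + 2). RACE on z (W-R).
Steps 2,3: C(y = z + 2) vs B(y = z). RACE on y (W-W).
Steps 3,4: same thread (B). No race.
Steps 4,5: B(y = y - 1) vs A(y = 1). RACE on y (W-W).
Steps 5,6: same thread (A). No race.
Steps 6,7: A(r=y,w=y) vs B(r=z,w=z). No conflict.
Steps 7,8: B(z = z * -1) vs C(z = z + 1). RACE on z (W-W).
First conflict at steps 1,2.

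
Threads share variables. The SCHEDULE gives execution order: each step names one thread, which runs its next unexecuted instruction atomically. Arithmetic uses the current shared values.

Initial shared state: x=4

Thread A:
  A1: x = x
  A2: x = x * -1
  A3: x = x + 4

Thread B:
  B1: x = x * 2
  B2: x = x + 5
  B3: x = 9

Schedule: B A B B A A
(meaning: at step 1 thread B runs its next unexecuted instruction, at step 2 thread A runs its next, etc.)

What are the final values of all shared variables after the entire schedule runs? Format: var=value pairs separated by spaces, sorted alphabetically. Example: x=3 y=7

Answer: x=-5

Derivation:
Step 1: thread B executes B1 (x = x * 2). Shared: x=8. PCs: A@0 B@1
Step 2: thread A executes A1 (x = x). Shared: x=8. PCs: A@1 B@1
Step 3: thread B executes B2 (x = x + 5). Shared: x=13. PCs: A@1 B@2
Step 4: thread B executes B3 (x = 9). Shared: x=9. PCs: A@1 B@3
Step 5: thread A executes A2 (x = x * -1). Shared: x=-9. PCs: A@2 B@3
Step 6: thread A executes A3 (x = x + 4). Shared: x=-5. PCs: A@3 B@3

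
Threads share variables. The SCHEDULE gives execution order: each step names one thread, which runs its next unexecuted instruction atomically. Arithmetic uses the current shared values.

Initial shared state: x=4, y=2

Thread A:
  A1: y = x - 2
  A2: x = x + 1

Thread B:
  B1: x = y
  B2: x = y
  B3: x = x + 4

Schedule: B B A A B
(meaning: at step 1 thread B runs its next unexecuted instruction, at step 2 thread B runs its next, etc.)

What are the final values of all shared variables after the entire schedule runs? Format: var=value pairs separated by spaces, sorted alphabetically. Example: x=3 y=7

Answer: x=7 y=0

Derivation:
Step 1: thread B executes B1 (x = y). Shared: x=2 y=2. PCs: A@0 B@1
Step 2: thread B executes B2 (x = y). Shared: x=2 y=2. PCs: A@0 B@2
Step 3: thread A executes A1 (y = x - 2). Shared: x=2 y=0. PCs: A@1 B@2
Step 4: thread A executes A2 (x = x + 1). Shared: x=3 y=0. PCs: A@2 B@2
Step 5: thread B executes B3 (x = x + 4). Shared: x=7 y=0. PCs: A@2 B@3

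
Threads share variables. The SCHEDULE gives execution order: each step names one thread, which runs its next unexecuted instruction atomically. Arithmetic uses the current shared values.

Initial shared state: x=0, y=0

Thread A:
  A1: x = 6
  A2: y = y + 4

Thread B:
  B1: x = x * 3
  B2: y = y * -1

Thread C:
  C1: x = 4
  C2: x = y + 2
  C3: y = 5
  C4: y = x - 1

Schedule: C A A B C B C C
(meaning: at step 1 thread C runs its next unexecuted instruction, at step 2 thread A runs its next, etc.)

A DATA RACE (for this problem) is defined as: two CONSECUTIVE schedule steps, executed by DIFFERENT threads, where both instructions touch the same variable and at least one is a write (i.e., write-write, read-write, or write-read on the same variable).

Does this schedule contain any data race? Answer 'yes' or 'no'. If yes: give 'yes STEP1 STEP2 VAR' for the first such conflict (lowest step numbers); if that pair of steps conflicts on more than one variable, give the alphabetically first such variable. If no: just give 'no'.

Answer: yes 1 2 x

Derivation:
Steps 1,2: C(x = 4) vs A(x = 6). RACE on x (W-W).
Steps 2,3: same thread (A). No race.
Steps 3,4: A(r=y,w=y) vs B(r=x,w=x). No conflict.
Steps 4,5: B(x = x * 3) vs C(x = y + 2). RACE on x (W-W).
Steps 5,6: C(x = y + 2) vs B(y = y * -1). RACE on y (R-W).
Steps 6,7: B(y = y * -1) vs C(y = 5). RACE on y (W-W).
Steps 7,8: same thread (C). No race.
First conflict at steps 1,2.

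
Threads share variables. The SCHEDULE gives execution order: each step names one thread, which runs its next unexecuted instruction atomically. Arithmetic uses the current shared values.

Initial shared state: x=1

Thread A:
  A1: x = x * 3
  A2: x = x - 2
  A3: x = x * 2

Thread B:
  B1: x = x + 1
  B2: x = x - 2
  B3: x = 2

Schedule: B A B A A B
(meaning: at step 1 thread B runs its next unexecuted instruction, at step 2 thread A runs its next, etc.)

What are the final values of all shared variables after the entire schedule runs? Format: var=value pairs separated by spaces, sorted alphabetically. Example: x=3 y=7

Step 1: thread B executes B1 (x = x + 1). Shared: x=2. PCs: A@0 B@1
Step 2: thread A executes A1 (x = x * 3). Shared: x=6. PCs: A@1 B@1
Step 3: thread B executes B2 (x = x - 2). Shared: x=4. PCs: A@1 B@2
Step 4: thread A executes A2 (x = x - 2). Shared: x=2. PCs: A@2 B@2
Step 5: thread A executes A3 (x = x * 2). Shared: x=4. PCs: A@3 B@2
Step 6: thread B executes B3 (x = 2). Shared: x=2. PCs: A@3 B@3

Answer: x=2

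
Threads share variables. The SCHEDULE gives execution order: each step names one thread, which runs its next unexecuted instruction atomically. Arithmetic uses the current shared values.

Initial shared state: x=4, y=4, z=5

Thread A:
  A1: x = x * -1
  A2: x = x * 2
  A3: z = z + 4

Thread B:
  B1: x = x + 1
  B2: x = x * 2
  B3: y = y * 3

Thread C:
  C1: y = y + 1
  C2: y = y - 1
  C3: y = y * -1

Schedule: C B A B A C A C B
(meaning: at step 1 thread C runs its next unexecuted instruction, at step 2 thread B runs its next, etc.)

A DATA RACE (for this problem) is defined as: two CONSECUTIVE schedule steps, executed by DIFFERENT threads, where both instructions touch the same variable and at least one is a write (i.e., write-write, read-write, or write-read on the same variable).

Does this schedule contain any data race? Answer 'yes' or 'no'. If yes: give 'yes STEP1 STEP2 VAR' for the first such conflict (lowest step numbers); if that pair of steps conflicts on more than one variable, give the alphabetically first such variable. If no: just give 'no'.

Answer: yes 2 3 x

Derivation:
Steps 1,2: C(r=y,w=y) vs B(r=x,w=x). No conflict.
Steps 2,3: B(x = x + 1) vs A(x = x * -1). RACE on x (W-W).
Steps 3,4: A(x = x * -1) vs B(x = x * 2). RACE on x (W-W).
Steps 4,5: B(x = x * 2) vs A(x = x * 2). RACE on x (W-W).
Steps 5,6: A(r=x,w=x) vs C(r=y,w=y). No conflict.
Steps 6,7: C(r=y,w=y) vs A(r=z,w=z). No conflict.
Steps 7,8: A(r=z,w=z) vs C(r=y,w=y). No conflict.
Steps 8,9: C(y = y * -1) vs B(y = y * 3). RACE on y (W-W).
First conflict at steps 2,3.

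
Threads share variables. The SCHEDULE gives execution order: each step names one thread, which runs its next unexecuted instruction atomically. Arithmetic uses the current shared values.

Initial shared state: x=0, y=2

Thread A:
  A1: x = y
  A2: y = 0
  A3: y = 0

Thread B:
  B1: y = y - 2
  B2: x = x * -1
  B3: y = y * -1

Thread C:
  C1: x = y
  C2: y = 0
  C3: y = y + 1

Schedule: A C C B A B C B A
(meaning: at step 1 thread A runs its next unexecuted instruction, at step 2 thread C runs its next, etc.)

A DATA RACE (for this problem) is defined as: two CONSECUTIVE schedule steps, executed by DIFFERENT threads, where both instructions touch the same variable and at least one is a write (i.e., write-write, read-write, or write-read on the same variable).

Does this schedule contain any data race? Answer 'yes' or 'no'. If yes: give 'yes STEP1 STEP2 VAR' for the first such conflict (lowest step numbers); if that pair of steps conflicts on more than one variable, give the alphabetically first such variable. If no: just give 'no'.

Steps 1,2: A(x = y) vs C(x = y). RACE on x (W-W).
Steps 2,3: same thread (C). No race.
Steps 3,4: C(y = 0) vs B(y = y - 2). RACE on y (W-W).
Steps 4,5: B(y = y - 2) vs A(y = 0). RACE on y (W-W).
Steps 5,6: A(r=-,w=y) vs B(r=x,w=x). No conflict.
Steps 6,7: B(r=x,w=x) vs C(r=y,w=y). No conflict.
Steps 7,8: C(y = y + 1) vs B(y = y * -1). RACE on y (W-W).
Steps 8,9: B(y = y * -1) vs A(y = 0). RACE on y (W-W).
First conflict at steps 1,2.

Answer: yes 1 2 x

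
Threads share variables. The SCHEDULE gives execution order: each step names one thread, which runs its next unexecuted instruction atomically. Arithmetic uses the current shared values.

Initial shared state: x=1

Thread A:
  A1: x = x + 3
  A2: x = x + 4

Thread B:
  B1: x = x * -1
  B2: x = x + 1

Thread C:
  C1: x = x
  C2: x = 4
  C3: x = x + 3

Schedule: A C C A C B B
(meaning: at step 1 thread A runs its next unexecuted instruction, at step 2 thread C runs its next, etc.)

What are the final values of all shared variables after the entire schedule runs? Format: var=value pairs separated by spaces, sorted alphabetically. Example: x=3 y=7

Step 1: thread A executes A1 (x = x + 3). Shared: x=4. PCs: A@1 B@0 C@0
Step 2: thread C executes C1 (x = x). Shared: x=4. PCs: A@1 B@0 C@1
Step 3: thread C executes C2 (x = 4). Shared: x=4. PCs: A@1 B@0 C@2
Step 4: thread A executes A2 (x = x + 4). Shared: x=8. PCs: A@2 B@0 C@2
Step 5: thread C executes C3 (x = x + 3). Shared: x=11. PCs: A@2 B@0 C@3
Step 6: thread B executes B1 (x = x * -1). Shared: x=-11. PCs: A@2 B@1 C@3
Step 7: thread B executes B2 (x = x + 1). Shared: x=-10. PCs: A@2 B@2 C@3

Answer: x=-10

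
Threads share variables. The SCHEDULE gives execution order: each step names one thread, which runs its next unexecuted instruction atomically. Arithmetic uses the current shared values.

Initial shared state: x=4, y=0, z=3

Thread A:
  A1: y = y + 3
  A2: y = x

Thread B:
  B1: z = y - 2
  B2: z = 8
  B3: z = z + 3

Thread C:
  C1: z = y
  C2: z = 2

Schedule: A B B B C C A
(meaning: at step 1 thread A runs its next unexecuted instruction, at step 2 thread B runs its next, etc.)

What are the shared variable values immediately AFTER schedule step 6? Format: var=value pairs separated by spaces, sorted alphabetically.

Step 1: thread A executes A1 (y = y + 3). Shared: x=4 y=3 z=3. PCs: A@1 B@0 C@0
Step 2: thread B executes B1 (z = y - 2). Shared: x=4 y=3 z=1. PCs: A@1 B@1 C@0
Step 3: thread B executes B2 (z = 8). Shared: x=4 y=3 z=8. PCs: A@1 B@2 C@0
Step 4: thread B executes B3 (z = z + 3). Shared: x=4 y=3 z=11. PCs: A@1 B@3 C@0
Step 5: thread C executes C1 (z = y). Shared: x=4 y=3 z=3. PCs: A@1 B@3 C@1
Step 6: thread C executes C2 (z = 2). Shared: x=4 y=3 z=2. PCs: A@1 B@3 C@2

Answer: x=4 y=3 z=2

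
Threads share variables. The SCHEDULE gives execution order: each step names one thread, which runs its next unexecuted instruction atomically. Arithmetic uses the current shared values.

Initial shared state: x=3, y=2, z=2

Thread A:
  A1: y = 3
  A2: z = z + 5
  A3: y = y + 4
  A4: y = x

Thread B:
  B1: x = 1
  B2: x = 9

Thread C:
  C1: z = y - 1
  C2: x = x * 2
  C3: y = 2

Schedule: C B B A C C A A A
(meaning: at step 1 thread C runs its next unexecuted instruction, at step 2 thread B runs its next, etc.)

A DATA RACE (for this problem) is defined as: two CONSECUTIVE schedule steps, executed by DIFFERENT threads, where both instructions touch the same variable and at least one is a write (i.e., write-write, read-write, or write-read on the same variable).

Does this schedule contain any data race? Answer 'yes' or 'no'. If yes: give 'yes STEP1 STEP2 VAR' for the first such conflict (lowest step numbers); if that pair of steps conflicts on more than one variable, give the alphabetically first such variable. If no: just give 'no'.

Steps 1,2: C(r=y,w=z) vs B(r=-,w=x). No conflict.
Steps 2,3: same thread (B). No race.
Steps 3,4: B(r=-,w=x) vs A(r=-,w=y). No conflict.
Steps 4,5: A(r=-,w=y) vs C(r=x,w=x). No conflict.
Steps 5,6: same thread (C). No race.
Steps 6,7: C(r=-,w=y) vs A(r=z,w=z). No conflict.
Steps 7,8: same thread (A). No race.
Steps 8,9: same thread (A). No race.

Answer: no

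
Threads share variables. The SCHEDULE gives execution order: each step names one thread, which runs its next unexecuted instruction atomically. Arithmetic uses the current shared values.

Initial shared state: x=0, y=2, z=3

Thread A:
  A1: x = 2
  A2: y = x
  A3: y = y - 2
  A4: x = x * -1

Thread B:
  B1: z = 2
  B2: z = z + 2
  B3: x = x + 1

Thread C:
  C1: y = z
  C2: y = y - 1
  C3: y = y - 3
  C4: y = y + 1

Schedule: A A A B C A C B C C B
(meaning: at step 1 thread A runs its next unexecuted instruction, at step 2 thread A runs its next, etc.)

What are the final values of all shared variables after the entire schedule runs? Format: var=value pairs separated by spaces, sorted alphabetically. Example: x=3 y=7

Answer: x=-1 y=-1 z=4

Derivation:
Step 1: thread A executes A1 (x = 2). Shared: x=2 y=2 z=3. PCs: A@1 B@0 C@0
Step 2: thread A executes A2 (y = x). Shared: x=2 y=2 z=3. PCs: A@2 B@0 C@0
Step 3: thread A executes A3 (y = y - 2). Shared: x=2 y=0 z=3. PCs: A@3 B@0 C@0
Step 4: thread B executes B1 (z = 2). Shared: x=2 y=0 z=2. PCs: A@3 B@1 C@0
Step 5: thread C executes C1 (y = z). Shared: x=2 y=2 z=2. PCs: A@3 B@1 C@1
Step 6: thread A executes A4 (x = x * -1). Shared: x=-2 y=2 z=2. PCs: A@4 B@1 C@1
Step 7: thread C executes C2 (y = y - 1). Shared: x=-2 y=1 z=2. PCs: A@4 B@1 C@2
Step 8: thread B executes B2 (z = z + 2). Shared: x=-2 y=1 z=4. PCs: A@4 B@2 C@2
Step 9: thread C executes C3 (y = y - 3). Shared: x=-2 y=-2 z=4. PCs: A@4 B@2 C@3
Step 10: thread C executes C4 (y = y + 1). Shared: x=-2 y=-1 z=4. PCs: A@4 B@2 C@4
Step 11: thread B executes B3 (x = x + 1). Shared: x=-1 y=-1 z=4. PCs: A@4 B@3 C@4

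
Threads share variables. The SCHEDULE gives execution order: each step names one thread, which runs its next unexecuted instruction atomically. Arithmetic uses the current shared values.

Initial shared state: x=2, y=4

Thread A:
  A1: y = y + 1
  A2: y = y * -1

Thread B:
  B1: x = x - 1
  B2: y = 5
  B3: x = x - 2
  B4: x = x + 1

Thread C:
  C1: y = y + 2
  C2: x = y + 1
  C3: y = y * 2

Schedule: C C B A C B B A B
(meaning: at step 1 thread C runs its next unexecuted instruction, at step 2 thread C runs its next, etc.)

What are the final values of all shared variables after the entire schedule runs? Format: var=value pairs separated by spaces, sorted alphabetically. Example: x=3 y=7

Answer: x=5 y=-5

Derivation:
Step 1: thread C executes C1 (y = y + 2). Shared: x=2 y=6. PCs: A@0 B@0 C@1
Step 2: thread C executes C2 (x = y + 1). Shared: x=7 y=6. PCs: A@0 B@0 C@2
Step 3: thread B executes B1 (x = x - 1). Shared: x=6 y=6. PCs: A@0 B@1 C@2
Step 4: thread A executes A1 (y = y + 1). Shared: x=6 y=7. PCs: A@1 B@1 C@2
Step 5: thread C executes C3 (y = y * 2). Shared: x=6 y=14. PCs: A@1 B@1 C@3
Step 6: thread B executes B2 (y = 5). Shared: x=6 y=5. PCs: A@1 B@2 C@3
Step 7: thread B executes B3 (x = x - 2). Shared: x=4 y=5. PCs: A@1 B@3 C@3
Step 8: thread A executes A2 (y = y * -1). Shared: x=4 y=-5. PCs: A@2 B@3 C@3
Step 9: thread B executes B4 (x = x + 1). Shared: x=5 y=-5. PCs: A@2 B@4 C@3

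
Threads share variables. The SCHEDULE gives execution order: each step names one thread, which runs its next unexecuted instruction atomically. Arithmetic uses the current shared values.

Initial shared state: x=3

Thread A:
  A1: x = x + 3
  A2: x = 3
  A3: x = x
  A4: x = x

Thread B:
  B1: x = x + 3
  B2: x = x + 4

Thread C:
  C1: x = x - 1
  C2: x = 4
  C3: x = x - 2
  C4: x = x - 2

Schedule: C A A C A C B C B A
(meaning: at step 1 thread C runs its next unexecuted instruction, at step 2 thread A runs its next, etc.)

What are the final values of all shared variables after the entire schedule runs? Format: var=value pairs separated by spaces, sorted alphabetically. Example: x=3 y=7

Step 1: thread C executes C1 (x = x - 1). Shared: x=2. PCs: A@0 B@0 C@1
Step 2: thread A executes A1 (x = x + 3). Shared: x=5. PCs: A@1 B@0 C@1
Step 3: thread A executes A2 (x = 3). Shared: x=3. PCs: A@2 B@0 C@1
Step 4: thread C executes C2 (x = 4). Shared: x=4. PCs: A@2 B@0 C@2
Step 5: thread A executes A3 (x = x). Shared: x=4. PCs: A@3 B@0 C@2
Step 6: thread C executes C3 (x = x - 2). Shared: x=2. PCs: A@3 B@0 C@3
Step 7: thread B executes B1 (x = x + 3). Shared: x=5. PCs: A@3 B@1 C@3
Step 8: thread C executes C4 (x = x - 2). Shared: x=3. PCs: A@3 B@1 C@4
Step 9: thread B executes B2 (x = x + 4). Shared: x=7. PCs: A@3 B@2 C@4
Step 10: thread A executes A4 (x = x). Shared: x=7. PCs: A@4 B@2 C@4

Answer: x=7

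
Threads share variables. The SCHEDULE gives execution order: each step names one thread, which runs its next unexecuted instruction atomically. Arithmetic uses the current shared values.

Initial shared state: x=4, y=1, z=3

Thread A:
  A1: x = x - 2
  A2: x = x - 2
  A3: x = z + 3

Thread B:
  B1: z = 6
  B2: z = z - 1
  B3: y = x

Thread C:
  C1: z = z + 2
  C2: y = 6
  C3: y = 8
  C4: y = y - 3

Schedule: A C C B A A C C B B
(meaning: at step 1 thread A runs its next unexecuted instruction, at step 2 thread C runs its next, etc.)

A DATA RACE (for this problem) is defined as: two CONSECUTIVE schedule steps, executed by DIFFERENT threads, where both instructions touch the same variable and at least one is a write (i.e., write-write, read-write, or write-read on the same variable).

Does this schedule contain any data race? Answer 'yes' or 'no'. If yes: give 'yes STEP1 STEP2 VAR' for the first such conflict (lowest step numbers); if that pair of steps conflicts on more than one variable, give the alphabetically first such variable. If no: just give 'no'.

Answer: no

Derivation:
Steps 1,2: A(r=x,w=x) vs C(r=z,w=z). No conflict.
Steps 2,3: same thread (C). No race.
Steps 3,4: C(r=-,w=y) vs B(r=-,w=z). No conflict.
Steps 4,5: B(r=-,w=z) vs A(r=x,w=x). No conflict.
Steps 5,6: same thread (A). No race.
Steps 6,7: A(r=z,w=x) vs C(r=-,w=y). No conflict.
Steps 7,8: same thread (C). No race.
Steps 8,9: C(r=y,w=y) vs B(r=z,w=z). No conflict.
Steps 9,10: same thread (B). No race.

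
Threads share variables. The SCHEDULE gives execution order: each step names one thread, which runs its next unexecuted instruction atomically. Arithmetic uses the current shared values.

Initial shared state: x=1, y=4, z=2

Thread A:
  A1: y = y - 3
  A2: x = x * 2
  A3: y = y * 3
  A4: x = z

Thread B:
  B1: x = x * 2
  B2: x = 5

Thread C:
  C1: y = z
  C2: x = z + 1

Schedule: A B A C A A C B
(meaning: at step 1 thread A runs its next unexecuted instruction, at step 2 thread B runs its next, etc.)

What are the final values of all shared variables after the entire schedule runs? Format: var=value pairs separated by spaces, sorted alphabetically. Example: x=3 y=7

Answer: x=5 y=6 z=2

Derivation:
Step 1: thread A executes A1 (y = y - 3). Shared: x=1 y=1 z=2. PCs: A@1 B@0 C@0
Step 2: thread B executes B1 (x = x * 2). Shared: x=2 y=1 z=2. PCs: A@1 B@1 C@0
Step 3: thread A executes A2 (x = x * 2). Shared: x=4 y=1 z=2. PCs: A@2 B@1 C@0
Step 4: thread C executes C1 (y = z). Shared: x=4 y=2 z=2. PCs: A@2 B@1 C@1
Step 5: thread A executes A3 (y = y * 3). Shared: x=4 y=6 z=2. PCs: A@3 B@1 C@1
Step 6: thread A executes A4 (x = z). Shared: x=2 y=6 z=2. PCs: A@4 B@1 C@1
Step 7: thread C executes C2 (x = z + 1). Shared: x=3 y=6 z=2. PCs: A@4 B@1 C@2
Step 8: thread B executes B2 (x = 5). Shared: x=5 y=6 z=2. PCs: A@4 B@2 C@2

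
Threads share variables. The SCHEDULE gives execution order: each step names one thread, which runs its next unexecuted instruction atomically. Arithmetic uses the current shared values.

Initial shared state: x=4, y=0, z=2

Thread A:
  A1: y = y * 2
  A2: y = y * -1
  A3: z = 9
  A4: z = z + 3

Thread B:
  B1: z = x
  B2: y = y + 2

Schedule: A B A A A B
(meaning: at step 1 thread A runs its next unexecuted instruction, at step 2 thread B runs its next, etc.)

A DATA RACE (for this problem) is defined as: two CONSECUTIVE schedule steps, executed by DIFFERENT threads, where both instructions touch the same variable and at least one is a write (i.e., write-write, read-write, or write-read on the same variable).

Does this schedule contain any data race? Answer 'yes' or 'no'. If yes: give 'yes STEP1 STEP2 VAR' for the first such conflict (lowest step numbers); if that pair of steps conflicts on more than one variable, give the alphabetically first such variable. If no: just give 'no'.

Steps 1,2: A(r=y,w=y) vs B(r=x,w=z). No conflict.
Steps 2,3: B(r=x,w=z) vs A(r=y,w=y). No conflict.
Steps 3,4: same thread (A). No race.
Steps 4,5: same thread (A). No race.
Steps 5,6: A(r=z,w=z) vs B(r=y,w=y). No conflict.

Answer: no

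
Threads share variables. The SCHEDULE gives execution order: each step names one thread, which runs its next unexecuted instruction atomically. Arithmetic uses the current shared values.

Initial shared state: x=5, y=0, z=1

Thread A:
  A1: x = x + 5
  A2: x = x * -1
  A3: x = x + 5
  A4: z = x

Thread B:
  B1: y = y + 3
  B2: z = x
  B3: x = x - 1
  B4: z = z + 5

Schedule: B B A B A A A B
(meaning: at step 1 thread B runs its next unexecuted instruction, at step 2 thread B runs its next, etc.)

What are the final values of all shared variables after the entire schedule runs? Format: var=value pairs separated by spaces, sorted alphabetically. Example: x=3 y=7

Answer: x=-4 y=3 z=1

Derivation:
Step 1: thread B executes B1 (y = y + 3). Shared: x=5 y=3 z=1. PCs: A@0 B@1
Step 2: thread B executes B2 (z = x). Shared: x=5 y=3 z=5. PCs: A@0 B@2
Step 3: thread A executes A1 (x = x + 5). Shared: x=10 y=3 z=5. PCs: A@1 B@2
Step 4: thread B executes B3 (x = x - 1). Shared: x=9 y=3 z=5. PCs: A@1 B@3
Step 5: thread A executes A2 (x = x * -1). Shared: x=-9 y=3 z=5. PCs: A@2 B@3
Step 6: thread A executes A3 (x = x + 5). Shared: x=-4 y=3 z=5. PCs: A@3 B@3
Step 7: thread A executes A4 (z = x). Shared: x=-4 y=3 z=-4. PCs: A@4 B@3
Step 8: thread B executes B4 (z = z + 5). Shared: x=-4 y=3 z=1. PCs: A@4 B@4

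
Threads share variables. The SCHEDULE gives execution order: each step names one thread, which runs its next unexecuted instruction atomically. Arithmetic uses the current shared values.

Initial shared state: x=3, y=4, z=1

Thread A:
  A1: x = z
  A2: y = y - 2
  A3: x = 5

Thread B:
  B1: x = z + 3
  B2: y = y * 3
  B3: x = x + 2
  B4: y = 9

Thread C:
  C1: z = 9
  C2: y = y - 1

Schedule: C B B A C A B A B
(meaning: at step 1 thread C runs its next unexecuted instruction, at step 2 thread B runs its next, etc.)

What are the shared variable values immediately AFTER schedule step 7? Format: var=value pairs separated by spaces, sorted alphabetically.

Answer: x=11 y=9 z=9

Derivation:
Step 1: thread C executes C1 (z = 9). Shared: x=3 y=4 z=9. PCs: A@0 B@0 C@1
Step 2: thread B executes B1 (x = z + 3). Shared: x=12 y=4 z=9. PCs: A@0 B@1 C@1
Step 3: thread B executes B2 (y = y * 3). Shared: x=12 y=12 z=9. PCs: A@0 B@2 C@1
Step 4: thread A executes A1 (x = z). Shared: x=9 y=12 z=9. PCs: A@1 B@2 C@1
Step 5: thread C executes C2 (y = y - 1). Shared: x=9 y=11 z=9. PCs: A@1 B@2 C@2
Step 6: thread A executes A2 (y = y - 2). Shared: x=9 y=9 z=9. PCs: A@2 B@2 C@2
Step 7: thread B executes B3 (x = x + 2). Shared: x=11 y=9 z=9. PCs: A@2 B@3 C@2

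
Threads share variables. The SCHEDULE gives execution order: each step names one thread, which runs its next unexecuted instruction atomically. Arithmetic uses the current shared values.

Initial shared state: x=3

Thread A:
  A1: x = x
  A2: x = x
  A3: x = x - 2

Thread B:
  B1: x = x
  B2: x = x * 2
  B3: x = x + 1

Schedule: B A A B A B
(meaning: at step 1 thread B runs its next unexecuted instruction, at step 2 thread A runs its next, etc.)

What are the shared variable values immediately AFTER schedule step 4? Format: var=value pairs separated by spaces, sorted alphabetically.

Answer: x=6

Derivation:
Step 1: thread B executes B1 (x = x). Shared: x=3. PCs: A@0 B@1
Step 2: thread A executes A1 (x = x). Shared: x=3. PCs: A@1 B@1
Step 3: thread A executes A2 (x = x). Shared: x=3. PCs: A@2 B@1
Step 4: thread B executes B2 (x = x * 2). Shared: x=6. PCs: A@2 B@2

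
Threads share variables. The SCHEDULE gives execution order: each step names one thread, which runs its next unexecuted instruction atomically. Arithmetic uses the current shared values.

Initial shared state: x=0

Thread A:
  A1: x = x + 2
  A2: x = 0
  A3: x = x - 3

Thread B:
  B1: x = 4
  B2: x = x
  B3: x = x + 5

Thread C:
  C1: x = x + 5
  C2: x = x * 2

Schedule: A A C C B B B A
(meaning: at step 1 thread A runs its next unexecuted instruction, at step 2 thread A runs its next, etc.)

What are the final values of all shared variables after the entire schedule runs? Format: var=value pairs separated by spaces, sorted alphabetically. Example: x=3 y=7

Step 1: thread A executes A1 (x = x + 2). Shared: x=2. PCs: A@1 B@0 C@0
Step 2: thread A executes A2 (x = 0). Shared: x=0. PCs: A@2 B@0 C@0
Step 3: thread C executes C1 (x = x + 5). Shared: x=5. PCs: A@2 B@0 C@1
Step 4: thread C executes C2 (x = x * 2). Shared: x=10. PCs: A@2 B@0 C@2
Step 5: thread B executes B1 (x = 4). Shared: x=4. PCs: A@2 B@1 C@2
Step 6: thread B executes B2 (x = x). Shared: x=4. PCs: A@2 B@2 C@2
Step 7: thread B executes B3 (x = x + 5). Shared: x=9. PCs: A@2 B@3 C@2
Step 8: thread A executes A3 (x = x - 3). Shared: x=6. PCs: A@3 B@3 C@2

Answer: x=6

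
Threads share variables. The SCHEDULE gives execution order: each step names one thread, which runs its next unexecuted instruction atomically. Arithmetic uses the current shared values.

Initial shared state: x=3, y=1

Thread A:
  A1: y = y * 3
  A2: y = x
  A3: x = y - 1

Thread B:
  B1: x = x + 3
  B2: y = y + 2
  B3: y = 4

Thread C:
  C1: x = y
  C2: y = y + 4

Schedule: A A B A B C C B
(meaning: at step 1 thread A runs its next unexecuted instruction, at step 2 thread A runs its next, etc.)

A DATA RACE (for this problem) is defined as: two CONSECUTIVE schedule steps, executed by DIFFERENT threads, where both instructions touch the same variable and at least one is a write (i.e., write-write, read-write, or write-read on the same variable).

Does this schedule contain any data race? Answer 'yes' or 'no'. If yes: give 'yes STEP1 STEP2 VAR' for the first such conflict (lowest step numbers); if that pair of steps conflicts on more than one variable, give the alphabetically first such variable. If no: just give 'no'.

Answer: yes 2 3 x

Derivation:
Steps 1,2: same thread (A). No race.
Steps 2,3: A(y = x) vs B(x = x + 3). RACE on x (R-W).
Steps 3,4: B(x = x + 3) vs A(x = y - 1). RACE on x (W-W).
Steps 4,5: A(x = y - 1) vs B(y = y + 2). RACE on y (R-W).
Steps 5,6: B(y = y + 2) vs C(x = y). RACE on y (W-R).
Steps 6,7: same thread (C). No race.
Steps 7,8: C(y = y + 4) vs B(y = 4). RACE on y (W-W).
First conflict at steps 2,3.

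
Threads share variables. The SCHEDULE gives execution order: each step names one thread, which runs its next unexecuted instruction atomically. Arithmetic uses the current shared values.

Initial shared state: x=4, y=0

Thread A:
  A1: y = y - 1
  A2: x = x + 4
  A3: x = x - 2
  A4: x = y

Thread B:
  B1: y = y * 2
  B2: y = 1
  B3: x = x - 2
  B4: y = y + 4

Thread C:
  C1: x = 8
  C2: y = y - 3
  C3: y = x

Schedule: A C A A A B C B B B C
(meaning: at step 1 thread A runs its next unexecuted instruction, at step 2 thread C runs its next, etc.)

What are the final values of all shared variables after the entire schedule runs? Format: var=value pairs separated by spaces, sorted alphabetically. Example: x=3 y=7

Step 1: thread A executes A1 (y = y - 1). Shared: x=4 y=-1. PCs: A@1 B@0 C@0
Step 2: thread C executes C1 (x = 8). Shared: x=8 y=-1. PCs: A@1 B@0 C@1
Step 3: thread A executes A2 (x = x + 4). Shared: x=12 y=-1. PCs: A@2 B@0 C@1
Step 4: thread A executes A3 (x = x - 2). Shared: x=10 y=-1. PCs: A@3 B@0 C@1
Step 5: thread A executes A4 (x = y). Shared: x=-1 y=-1. PCs: A@4 B@0 C@1
Step 6: thread B executes B1 (y = y * 2). Shared: x=-1 y=-2. PCs: A@4 B@1 C@1
Step 7: thread C executes C2 (y = y - 3). Shared: x=-1 y=-5. PCs: A@4 B@1 C@2
Step 8: thread B executes B2 (y = 1). Shared: x=-1 y=1. PCs: A@4 B@2 C@2
Step 9: thread B executes B3 (x = x - 2). Shared: x=-3 y=1. PCs: A@4 B@3 C@2
Step 10: thread B executes B4 (y = y + 4). Shared: x=-3 y=5. PCs: A@4 B@4 C@2
Step 11: thread C executes C3 (y = x). Shared: x=-3 y=-3. PCs: A@4 B@4 C@3

Answer: x=-3 y=-3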